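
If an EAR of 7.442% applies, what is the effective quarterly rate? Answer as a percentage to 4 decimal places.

1.8107%

The per-quarter rate i satisfies (1 + i)^4 = 1 + 0.07442.
i = 1.07442^(1/4) − 1 = 0.0181072 = 1.8107%.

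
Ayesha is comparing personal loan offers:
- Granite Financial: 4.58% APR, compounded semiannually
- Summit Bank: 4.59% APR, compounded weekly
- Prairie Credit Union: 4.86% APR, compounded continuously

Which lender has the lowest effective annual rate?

Granite Financial: (1 + 0.0458/2)^2 − 1 = 4.632%
Summit Bank: (1 + 0.0459/52)^52 − 1 = 4.695%
Prairie Credit Union: e^0.0486 − 1 = 4.980%
The lowest effective annual rate is Granite Financial at 4.632%.

Granite Financial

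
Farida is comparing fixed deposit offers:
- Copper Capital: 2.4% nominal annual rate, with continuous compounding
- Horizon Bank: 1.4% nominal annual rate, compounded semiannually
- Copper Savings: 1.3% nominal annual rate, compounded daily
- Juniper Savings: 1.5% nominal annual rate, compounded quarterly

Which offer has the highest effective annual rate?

Copper Capital

Copper Capital: e^0.024 − 1 = 2.429%
Horizon Bank: (1 + 0.014/2)^2 − 1 = 1.405%
Copper Savings: (1 + 0.013/365)^365 − 1 = 1.308%
Juniper Savings: (1 + 0.015/4)^4 − 1 = 1.508%
The highest effective annual rate is Copper Capital at 2.429%.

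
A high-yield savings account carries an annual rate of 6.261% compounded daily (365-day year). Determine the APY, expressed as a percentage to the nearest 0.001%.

6.461%

EAR = (1 + 0.06261/365)^365 − 1.
= (1 + 0.000172)^365 − 1 = 1.064606 − 1 = 6.461%.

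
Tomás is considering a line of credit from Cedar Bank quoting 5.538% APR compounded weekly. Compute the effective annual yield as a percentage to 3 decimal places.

EAR = (1 + 0.05538/52)^52 − 1.
= (1 + 0.001065)^52 − 1 = 1.056911 − 1 = 5.691%.

5.691%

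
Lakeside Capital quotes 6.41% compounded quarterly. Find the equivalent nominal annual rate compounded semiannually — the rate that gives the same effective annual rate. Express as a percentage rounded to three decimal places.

EAR = (1 + 0.0641/4)^4 − 1 = 0.065657.
Solve (1 + r/2)^2 = 1.065657: r/2 = 1.065657^(1/2) − 1 = 0.032307, so r = 0.064614 = 6.461%.

6.461%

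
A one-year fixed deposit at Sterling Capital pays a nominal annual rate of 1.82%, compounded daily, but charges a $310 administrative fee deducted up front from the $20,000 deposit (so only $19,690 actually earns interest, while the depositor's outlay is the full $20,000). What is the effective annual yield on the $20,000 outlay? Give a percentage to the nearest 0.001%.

Value after one year: 19,690 × (1 + 0.0182/365)^365 = 19,690 × 1.018366 = $20,051.63.
Effective yield on the $20,000 outlay: 20,051.63 / 20,000 − 1 = 0.002581 = 0.258%.

0.258%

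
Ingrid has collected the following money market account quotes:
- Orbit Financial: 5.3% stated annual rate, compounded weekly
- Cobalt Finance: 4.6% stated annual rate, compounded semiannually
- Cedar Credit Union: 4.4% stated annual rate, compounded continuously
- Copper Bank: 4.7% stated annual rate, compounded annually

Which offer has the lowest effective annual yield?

Orbit Financial: (1 + 0.053/52)^52 − 1 = 5.440%
Cobalt Finance: (1 + 0.046/2)^2 − 1 = 4.653%
Cedar Credit Union: e^0.044 − 1 = 4.498%
Copper Bank: compounded annually, EAR = 4.700%
The lowest effective annual rate is Cedar Credit Union at 4.498%.

Cedar Credit Union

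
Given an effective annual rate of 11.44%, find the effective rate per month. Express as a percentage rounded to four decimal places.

The per-month rate i satisfies (1 + i)^12 = 1 + 0.1144.
i = 1.1144^(1/12) − 1 = 0.0090672 = 0.9067%.

0.9067%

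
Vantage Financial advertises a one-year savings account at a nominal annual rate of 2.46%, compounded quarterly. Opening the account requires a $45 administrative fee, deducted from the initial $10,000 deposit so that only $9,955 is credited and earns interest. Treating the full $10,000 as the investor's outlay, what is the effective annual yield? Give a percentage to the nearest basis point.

2.02%

Value after one year: 9,955 × (1 + 0.0246/4)^4 = 9,955 × 1.024828 = $10,202.16.
Effective yield on the $10,000 outlay: 10,202.16 / 10,000 − 1 = 0.020216 = 2.02%.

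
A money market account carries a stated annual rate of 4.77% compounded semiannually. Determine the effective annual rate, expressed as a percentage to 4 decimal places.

EAR = (1 + 0.0477/2)^2 − 1.
= (1 + 0.023850)^2 − 1 = 1.048269 − 1 = 4.8269%.

4.8269%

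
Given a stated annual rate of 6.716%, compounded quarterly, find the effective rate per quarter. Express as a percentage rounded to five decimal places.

With a nominal annual rate compounded quarterly, the periodic rate is the nominal rate divided by 4.
i = 0.06716 / 4 = 0.0167900 = 1.67900%.

1.67900%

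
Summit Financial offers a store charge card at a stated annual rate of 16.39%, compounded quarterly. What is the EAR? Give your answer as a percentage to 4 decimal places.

17.4252%

EAR = (1 + 0.1639/4)^4 − 1.
= (1 + 0.040975)^4 − 1 = 1.174252 − 1 = 17.4252%.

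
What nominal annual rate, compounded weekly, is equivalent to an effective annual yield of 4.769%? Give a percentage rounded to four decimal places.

(1 + r/52)^52 − 1 = 0.04769, so 1 + r/52 = 1.04769^(1/52).
r/52 = 0.000896, so r = 0.046609 = 4.6609%.

4.6609%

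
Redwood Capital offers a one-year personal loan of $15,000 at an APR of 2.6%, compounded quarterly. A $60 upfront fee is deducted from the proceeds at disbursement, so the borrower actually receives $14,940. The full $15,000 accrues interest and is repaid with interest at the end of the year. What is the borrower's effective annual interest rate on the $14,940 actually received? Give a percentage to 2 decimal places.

Amount owed after one year: 15,000 × (1 + 0.026/4)^4 = 15,000 × 1.026255 = $15,393.82.
Effective rate on net proceeds: 15,393.82 / 14,940 − 1 = 0.030376 = 3.04%.

3.04%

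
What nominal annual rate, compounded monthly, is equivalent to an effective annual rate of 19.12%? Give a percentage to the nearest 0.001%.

(1 + r/12)^12 − 1 = 0.1912, so 1 + r/12 = 1.1912^(1/12).
r/12 = 0.014687, so r = 0.176243 = 17.624%.

17.624%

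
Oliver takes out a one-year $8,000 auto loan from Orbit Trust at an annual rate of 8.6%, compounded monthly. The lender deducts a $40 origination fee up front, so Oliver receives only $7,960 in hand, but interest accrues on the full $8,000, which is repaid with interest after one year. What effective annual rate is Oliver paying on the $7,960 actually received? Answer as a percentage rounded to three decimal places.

Amount owed after one year: 8,000 × (1 + 0.086/12)^12 = 8,000 × 1.089472 = $8,715.78.
Effective rate on net proceeds: 8,715.78 / 7,960 − 1 = 0.094947 = 9.495%.

9.495%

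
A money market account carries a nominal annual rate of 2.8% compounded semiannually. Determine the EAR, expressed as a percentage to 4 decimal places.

EAR = (1 + 0.028/2)^2 − 1.
= (1 + 0.014000)^2 − 1 = 1.028196 − 1 = 2.8196%.

2.8196%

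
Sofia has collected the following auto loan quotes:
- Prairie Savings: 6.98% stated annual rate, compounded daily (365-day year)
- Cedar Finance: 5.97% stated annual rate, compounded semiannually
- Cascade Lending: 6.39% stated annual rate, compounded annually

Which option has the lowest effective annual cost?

Prairie Savings: (1 + 0.0698/365)^365 − 1 = 7.229%
Cedar Finance: (1 + 0.0597/2)^2 − 1 = 6.059%
Cascade Lending: compounded annually, EAR = 6.390%
The lowest effective annual rate is Cedar Finance at 6.059%.

Cedar Finance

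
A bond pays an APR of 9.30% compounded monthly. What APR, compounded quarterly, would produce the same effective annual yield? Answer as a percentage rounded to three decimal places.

EAR = (1 + 0.0930/12)^12 − 1 = 0.097068.
Solve (1 + r/4)^4 = 1.097068: r/4 = 1.097068^(1/4) − 1 = 0.023431, so r = 0.093723 = 9.372%.

9.372%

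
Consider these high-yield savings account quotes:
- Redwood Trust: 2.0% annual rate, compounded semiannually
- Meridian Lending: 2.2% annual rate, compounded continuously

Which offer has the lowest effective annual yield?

Redwood Trust: (1 + 0.020/2)^2 − 1 = 2.010%
Meridian Lending: e^0.022 − 1 = 2.224%
The lowest effective annual rate is Redwood Trust at 2.010%.

Redwood Trust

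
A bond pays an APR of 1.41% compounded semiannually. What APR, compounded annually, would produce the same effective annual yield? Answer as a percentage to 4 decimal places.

1.4150%

EAR = (1 + 0.0141/2)^2 − 1 = 0.014150.
Compounded annually, the equivalent nominal rate is the EAR itself: 1.4150%.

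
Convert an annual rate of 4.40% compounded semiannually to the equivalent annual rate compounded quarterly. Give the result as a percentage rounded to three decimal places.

4.376%

EAR = (1 + 0.0440/2)^2 − 1 = 0.044484.
Solve (1 + r/4)^4 = 1.044484: r/4 = 1.044484^(1/4) − 1 = 0.010940, so r = 0.043761 = 4.376%.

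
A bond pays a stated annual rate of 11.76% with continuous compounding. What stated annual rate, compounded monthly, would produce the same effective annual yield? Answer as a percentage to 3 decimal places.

EAR under continuous compounding: e^0.1176 − 1 = 0.124794.
Solve (1 + r/12)^12 = 1.124794: r/12 = 1.124794^(1/12) − 1 = 0.009848, so r = 0.118178 = 11.818%.

11.818%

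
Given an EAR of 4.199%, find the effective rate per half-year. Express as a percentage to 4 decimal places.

2.0779%

The per-half-year rate i satisfies (1 + i)^2 = 1 + 0.04199.
i = 1.04199^(1/2) − 1 = 0.0207791 = 2.0779%.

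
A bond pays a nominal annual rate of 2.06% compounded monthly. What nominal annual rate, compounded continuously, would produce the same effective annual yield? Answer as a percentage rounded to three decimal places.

2.058%

EAR = (1 + 0.0206/12)^12 − 1 = 0.020796.
Equivalent continuous rate: r = ln(1 + 0.020796) = 0.020582 = 2.058%.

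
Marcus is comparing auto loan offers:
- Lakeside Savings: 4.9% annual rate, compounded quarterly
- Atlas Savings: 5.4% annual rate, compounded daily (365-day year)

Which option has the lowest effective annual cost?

Lakeside Savings

Lakeside Savings: (1 + 0.049/4)^4 − 1 = 4.991%
Atlas Savings: (1 + 0.054/365)^365 − 1 = 5.548%
The lowest effective annual rate is Lakeside Savings at 4.991%.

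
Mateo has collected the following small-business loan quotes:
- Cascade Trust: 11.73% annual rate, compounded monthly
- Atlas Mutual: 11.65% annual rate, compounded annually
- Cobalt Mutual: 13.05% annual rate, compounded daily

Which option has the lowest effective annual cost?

Cascade Trust: (1 + 0.1173/12)^12 − 1 = 12.382%
Atlas Mutual: compounded annually, EAR = 11.650%
Cobalt Mutual: (1 + 0.1305/365)^365 − 1 = 13.937%
The lowest effective annual rate is Atlas Mutual at 11.650%.

Atlas Mutual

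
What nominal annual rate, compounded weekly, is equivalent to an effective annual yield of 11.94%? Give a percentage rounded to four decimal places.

11.2915%

(1 + r/52)^52 − 1 = 0.1194, so 1 + r/52 = 1.1194^(1/52).
r/52 = 0.002171, so r = 0.112915 = 11.2915%.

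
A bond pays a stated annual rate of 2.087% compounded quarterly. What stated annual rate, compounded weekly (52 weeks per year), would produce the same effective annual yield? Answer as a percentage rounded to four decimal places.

EAR = (1 + 0.02087/4)^4 − 1 = 0.021034.
Solve (1 + r/52)^52 = 1.021034: r/52 = 1.021034^(1/52) − 1 = 0.000400, so r = 0.020820 = 2.0820%.

2.0820%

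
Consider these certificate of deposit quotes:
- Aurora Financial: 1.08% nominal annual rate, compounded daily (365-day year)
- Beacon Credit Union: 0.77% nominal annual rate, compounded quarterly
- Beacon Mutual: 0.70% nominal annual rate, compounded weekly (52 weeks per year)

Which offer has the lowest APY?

Aurora Financial: (1 + 0.0108/365)^365 − 1 = 1.086%
Beacon Credit Union: (1 + 0.0077/4)^4 − 1 = 0.772%
Beacon Mutual: (1 + 0.0070/52)^52 − 1 = 0.702%
The lowest effective annual rate is Beacon Mutual at 0.702%.

Beacon Mutual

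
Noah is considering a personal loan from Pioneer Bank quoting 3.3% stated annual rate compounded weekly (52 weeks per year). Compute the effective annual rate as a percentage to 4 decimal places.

3.3540%

EAR = (1 + 0.033/52)^52 − 1.
= (1 + 0.000635)^52 − 1 = 1.033540 − 1 = 3.3540%.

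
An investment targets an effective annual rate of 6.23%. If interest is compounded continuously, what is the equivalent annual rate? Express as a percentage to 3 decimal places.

6.044%

Continuous: nominal r satisfies e^r − 1 = 0.0623.
r = ln(1 + 0.0623) = ln(1.0623) = 0.060436 = 6.044%.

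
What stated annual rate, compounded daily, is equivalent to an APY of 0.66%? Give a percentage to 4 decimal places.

0.6578%

(1 + r/365)^365 − 1 = 0.0066, so 1 + r/365 = 1.0066^(1/365).
r/365 = 0.000018, so r = 0.006578 = 0.6578%.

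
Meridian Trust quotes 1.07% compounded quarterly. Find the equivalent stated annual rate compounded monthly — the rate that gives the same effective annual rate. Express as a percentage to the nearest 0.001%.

EAR = (1 + 0.0107/4)^4 − 1 = 0.010743.
Solve (1 + r/12)^12 = 1.010743: r/12 = 1.010743^(1/12) − 1 = 0.000891, so r = 0.010690 = 1.069%.

1.069%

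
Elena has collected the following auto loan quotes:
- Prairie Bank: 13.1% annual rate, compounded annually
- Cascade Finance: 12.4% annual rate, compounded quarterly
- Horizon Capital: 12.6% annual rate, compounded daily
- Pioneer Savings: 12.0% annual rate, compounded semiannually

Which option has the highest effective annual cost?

Horizon Capital

Prairie Bank: compounded annually, EAR = 13.100%
Cascade Finance: (1 + 0.124/4)^4 − 1 = 12.989%
Horizon Capital: (1 + 0.126/365)^365 − 1 = 13.426%
Pioneer Savings: (1 + 0.120/2)^2 − 1 = 12.360%
The highest effective annual rate is Horizon Capital at 13.426%.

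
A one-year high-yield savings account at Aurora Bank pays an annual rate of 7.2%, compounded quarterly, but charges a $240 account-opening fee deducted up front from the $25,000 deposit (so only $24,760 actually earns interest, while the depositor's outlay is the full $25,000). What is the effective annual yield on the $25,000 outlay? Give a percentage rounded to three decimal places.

Value after one year: 24,760 × (1 + 0.072/4)^4 = 24,760 × 1.073967 = $26,591.43.
Effective yield on the $25,000 outlay: 26,591.43 / 25,000 − 1 = 0.063657 = 6.366%.

6.366%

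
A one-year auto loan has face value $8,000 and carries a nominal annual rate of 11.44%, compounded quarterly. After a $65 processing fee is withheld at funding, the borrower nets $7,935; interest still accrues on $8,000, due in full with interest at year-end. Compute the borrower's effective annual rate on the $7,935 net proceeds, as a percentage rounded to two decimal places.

12.86%

Amount owed after one year: 8,000 × (1 + 0.1144/4)^4 = 8,000 × 1.119402 = $8,955.22.
Effective rate on net proceeds: 8,955.22 / 7,935 − 1 = 0.128572 = 12.86%.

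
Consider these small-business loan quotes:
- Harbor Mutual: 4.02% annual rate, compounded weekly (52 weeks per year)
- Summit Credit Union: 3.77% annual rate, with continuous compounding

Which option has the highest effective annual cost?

Harbor Mutual

Harbor Mutual: (1 + 0.0402/52)^52 − 1 = 4.100%
Summit Credit Union: e^0.0377 − 1 = 3.842%
The highest effective annual rate is Harbor Mutual at 4.100%.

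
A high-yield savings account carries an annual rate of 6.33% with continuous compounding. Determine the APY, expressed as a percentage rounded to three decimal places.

6.535%

With continuous compounding, EAR = e^0.0633 − 1.
e^0.0633 = 1.065346, so EAR = 0.065346 = 6.535%.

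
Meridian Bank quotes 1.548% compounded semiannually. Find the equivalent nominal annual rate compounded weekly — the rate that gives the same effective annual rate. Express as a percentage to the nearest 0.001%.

1.542%

EAR = (1 + 0.01548/2)^2 − 1 = 0.015540.
Solve (1 + r/52)^52 = 1.015540: r/52 = 1.015540^(1/52) − 1 = 0.000297, so r = 0.015423 = 1.542%.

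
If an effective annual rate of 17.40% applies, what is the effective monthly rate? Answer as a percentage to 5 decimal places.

The per-month rate i satisfies (1 + i)^12 = 1 + 0.1740.
i = 1.1740^(1/12) − 1 = 0.0134578 = 1.34578%.

1.34578%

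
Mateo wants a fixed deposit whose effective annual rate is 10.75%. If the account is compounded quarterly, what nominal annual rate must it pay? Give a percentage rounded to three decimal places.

(1 + r/4)^4 − 1 = 0.1075, so 1 + r/4 = 1.1075^(1/4).
r/4 = 0.025855, so r = 0.103420 = 10.342%.

10.342%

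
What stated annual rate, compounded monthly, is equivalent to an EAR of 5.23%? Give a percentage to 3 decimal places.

5.109%

(1 + r/12)^12 − 1 = 0.0523, so 1 + r/12 = 1.0523^(1/12).
r/12 = 0.004257, so r = 0.051087 = 5.109%.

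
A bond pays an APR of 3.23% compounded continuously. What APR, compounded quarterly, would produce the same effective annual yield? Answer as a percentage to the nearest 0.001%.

EAR under continuous compounding: e^0.0323 − 1 = 0.032827.
Solve (1 + r/4)^4 = 1.032827: r/4 = 1.032827^(1/4) − 1 = 0.008108, so r = 0.032431 = 3.243%.

3.243%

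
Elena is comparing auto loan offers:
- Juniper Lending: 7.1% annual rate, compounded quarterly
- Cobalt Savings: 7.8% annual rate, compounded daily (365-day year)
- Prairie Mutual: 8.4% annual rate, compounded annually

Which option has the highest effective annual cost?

Juniper Lending: (1 + 0.071/4)^4 − 1 = 7.291%
Cobalt Savings: (1 + 0.078/365)^365 − 1 = 8.111%
Prairie Mutual: compounded annually, EAR = 8.400%
The highest effective annual rate is Prairie Mutual at 8.400%.

Prairie Mutual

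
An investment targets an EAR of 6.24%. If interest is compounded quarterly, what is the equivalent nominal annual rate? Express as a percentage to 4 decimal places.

6.0991%

(1 + r/4)^4 − 1 = 0.0624, so 1 + r/4 = 1.0624^(1/4).
r/4 = 0.015248, so r = 0.060991 = 6.0991%.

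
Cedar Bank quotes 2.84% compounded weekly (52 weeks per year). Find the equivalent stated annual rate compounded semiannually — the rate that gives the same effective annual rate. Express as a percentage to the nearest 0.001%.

2.859%

EAR = (1 + 0.0284/52)^52 − 1 = 0.028799.
Solve (1 + r/2)^2 = 1.028799: r/2 = 1.028799^(1/2) − 1 = 0.014297, so r = 0.028595 = 2.859%.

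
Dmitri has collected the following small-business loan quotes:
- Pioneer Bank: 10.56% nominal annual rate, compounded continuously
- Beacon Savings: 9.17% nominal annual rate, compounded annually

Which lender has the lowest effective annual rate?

Pioneer Bank: e^0.1056 − 1 = 11.138%
Beacon Savings: compounded annually, EAR = 9.170%
The lowest effective annual rate is Beacon Savings at 9.170%.

Beacon Savings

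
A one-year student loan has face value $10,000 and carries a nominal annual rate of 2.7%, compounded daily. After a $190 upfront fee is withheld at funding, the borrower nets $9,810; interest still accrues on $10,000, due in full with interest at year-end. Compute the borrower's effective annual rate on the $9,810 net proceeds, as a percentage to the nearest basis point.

4.73%

Amount owed after one year: 10,000 × (1 + 0.027/365)^365 = 10,000 × 1.027367 = $10,273.67.
Effective rate on net proceeds: 10,273.67 / 9,810 − 1 = 0.047265 = 4.73%.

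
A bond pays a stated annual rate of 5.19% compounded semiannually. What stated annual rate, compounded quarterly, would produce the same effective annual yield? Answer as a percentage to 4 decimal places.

EAR = (1 + 0.0519/2)^2 − 1 = 0.052573.
Solve (1 + r/4)^4 = 1.052573: r/4 = 1.052573^(1/4) − 1 = 0.012892, so r = 0.051568 = 5.1568%.

5.1568%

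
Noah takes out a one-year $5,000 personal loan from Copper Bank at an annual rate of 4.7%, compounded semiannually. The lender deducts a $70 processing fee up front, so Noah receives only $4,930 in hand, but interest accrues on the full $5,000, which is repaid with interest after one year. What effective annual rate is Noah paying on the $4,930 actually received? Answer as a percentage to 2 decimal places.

Amount owed after one year: 5,000 × (1 + 0.047/2)^2 = 5,000 × 1.047552 = $5,237.76.
Effective rate on net proceeds: 5,237.76 / 4,930 − 1 = 0.062426 = 6.24%.

6.24%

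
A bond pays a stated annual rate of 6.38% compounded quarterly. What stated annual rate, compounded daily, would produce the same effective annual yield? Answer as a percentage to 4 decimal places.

EAR = (1 + 0.0638/4)^4 − 1 = 0.065343.
Solve (1 + r/365)^365 = 1.065343: r/365 = 1.065343^(1/365) − 1 = 0.000173, so r = 0.063302 = 6.3302%.

6.3302%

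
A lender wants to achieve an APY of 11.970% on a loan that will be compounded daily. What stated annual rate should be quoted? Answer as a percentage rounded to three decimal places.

11.308%

(1 + r/365)^365 − 1 = 0.11970, so 1 + r/365 = 1.11970^(1/365).
r/365 = 0.000310, so r = 0.113078 = 11.308%.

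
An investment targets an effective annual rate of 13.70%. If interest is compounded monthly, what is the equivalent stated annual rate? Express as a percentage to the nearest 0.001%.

(1 + r/12)^12 − 1 = 0.1370, so 1 + r/12 = 1.1370^(1/12).
r/12 = 0.010757, so r = 0.129083 = 12.908%.

12.908%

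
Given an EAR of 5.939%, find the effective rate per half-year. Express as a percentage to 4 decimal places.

2.9267%

The per-half-year rate i satisfies (1 + i)^2 = 1 + 0.05939.
i = 1.05939^(1/2) − 1 = 0.0292667 = 2.9267%.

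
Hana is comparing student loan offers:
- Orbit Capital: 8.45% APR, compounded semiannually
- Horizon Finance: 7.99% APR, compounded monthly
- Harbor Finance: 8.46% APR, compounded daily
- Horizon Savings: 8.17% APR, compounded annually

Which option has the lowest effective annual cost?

Orbit Capital: (1 + 0.0845/2)^2 − 1 = 8.629%
Horizon Finance: (1 + 0.0799/12)^12 − 1 = 8.289%
Harbor Finance: (1 + 0.0846/365)^365 − 1 = 8.827%
Horizon Savings: compounded annually, EAR = 8.170%
The lowest effective annual rate is Horizon Savings at 8.170%.

Horizon Savings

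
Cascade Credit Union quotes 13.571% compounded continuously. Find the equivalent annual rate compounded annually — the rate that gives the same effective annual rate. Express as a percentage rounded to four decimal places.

EAR under continuous compounding: e^0.13571 − 1 = 0.145350.
Compounded annually, the equivalent nominal rate is the EAR itself: 14.5350%.

14.5350%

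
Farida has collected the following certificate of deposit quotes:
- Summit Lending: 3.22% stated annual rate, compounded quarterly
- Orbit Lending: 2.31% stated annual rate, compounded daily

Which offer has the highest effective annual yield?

Summit Lending

Summit Lending: (1 + 0.0322/4)^4 − 1 = 3.259%
Orbit Lending: (1 + 0.0231/365)^365 − 1 = 2.337%
The highest effective annual rate is Summit Lending at 3.259%.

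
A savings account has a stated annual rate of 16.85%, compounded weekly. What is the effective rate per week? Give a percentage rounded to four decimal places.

0.3240%

With a nominal annual rate compounded weekly, the periodic rate is the nominal rate divided by 52.
i = 0.1685 / 52 = 0.0032404 = 0.3240%.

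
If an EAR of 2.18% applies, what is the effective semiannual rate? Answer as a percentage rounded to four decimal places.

The per-half-year rate i satisfies (1 + i)^2 = 1 + 0.0218.
i = 1.0218^(1/2) − 1 = 0.0108412 = 1.0841%.

1.0841%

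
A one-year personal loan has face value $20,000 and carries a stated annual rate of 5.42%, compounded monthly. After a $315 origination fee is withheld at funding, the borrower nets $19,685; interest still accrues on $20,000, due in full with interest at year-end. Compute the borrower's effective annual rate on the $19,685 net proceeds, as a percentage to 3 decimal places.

7.246%

Amount owed after one year: 20,000 × (1 + 0.0542/12)^12 = 20,000 × 1.055567 = $21,111.34.
Effective rate on net proceeds: 21,111.34 / 19,685 − 1 = 0.072458 = 7.246%.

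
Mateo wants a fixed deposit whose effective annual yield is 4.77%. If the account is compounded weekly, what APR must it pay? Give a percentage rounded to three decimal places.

4.662%

(1 + r/52)^52 − 1 = 0.0477, so 1 + r/52 = 1.0477^(1/52).
r/52 = 0.000897, so r = 0.046618 = 4.662%.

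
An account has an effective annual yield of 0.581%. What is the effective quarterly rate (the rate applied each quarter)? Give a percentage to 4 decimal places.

0.1449%

The per-quarter rate i satisfies (1 + i)^4 = 1 + 0.00581.
i = 1.00581^(1/4) − 1 = 0.0014493 = 0.1449%.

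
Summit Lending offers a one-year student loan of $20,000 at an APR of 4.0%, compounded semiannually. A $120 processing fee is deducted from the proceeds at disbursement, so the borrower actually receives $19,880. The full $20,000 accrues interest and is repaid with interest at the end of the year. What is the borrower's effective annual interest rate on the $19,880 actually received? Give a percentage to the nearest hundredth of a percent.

4.67%

Amount owed after one year: 20,000 × (1 + 0.040/2)^2 = 20,000 × 1.040400 = $20,808.00.
Effective rate on net proceeds: 20,808.00 / 19,880 − 1 = 0.046680 = 4.67%.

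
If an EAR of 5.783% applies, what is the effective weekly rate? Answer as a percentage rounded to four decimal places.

0.1082%

The per-week rate i satisfies (1 + i)^52 = 1 + 0.05783.
i = 1.05783^(1/52) − 1 = 0.0010817 = 0.1082%.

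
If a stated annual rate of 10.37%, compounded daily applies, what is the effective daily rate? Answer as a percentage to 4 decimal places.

0.0284%

With a nominal annual rate compounded daily, the periodic rate is the nominal rate divided by 365.
i = 0.1037 / 365 = 0.0002841 = 0.0284%.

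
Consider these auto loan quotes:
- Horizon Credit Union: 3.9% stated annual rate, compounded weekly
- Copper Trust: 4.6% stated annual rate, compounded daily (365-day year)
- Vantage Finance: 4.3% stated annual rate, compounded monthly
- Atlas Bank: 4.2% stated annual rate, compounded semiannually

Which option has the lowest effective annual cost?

Horizon Credit Union: (1 + 0.039/52)^52 − 1 = 3.976%
Copper Trust: (1 + 0.046/365)^365 − 1 = 4.707%
Vantage Finance: (1 + 0.043/12)^12 − 1 = 4.386%
Atlas Bank: (1 + 0.042/2)^2 − 1 = 4.244%
The lowest effective annual rate is Horizon Credit Union at 3.976%.

Horizon Credit Union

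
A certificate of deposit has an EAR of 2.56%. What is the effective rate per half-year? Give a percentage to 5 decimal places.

1.27191%

The per-half-year rate i satisfies (1 + i)^2 = 1 + 0.0256.
i = 1.0256^(1/2) − 1 = 0.0127191 = 1.27191%.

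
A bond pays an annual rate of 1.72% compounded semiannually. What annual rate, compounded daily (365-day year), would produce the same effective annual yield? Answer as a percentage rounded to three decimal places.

EAR = (1 + 0.0172/2)^2 − 1 = 0.017274.
Solve (1 + r/365)^365 = 1.017274: r/365 = 1.017274^(1/365) − 1 = 0.000047, so r = 0.017127 = 1.713%.

1.713%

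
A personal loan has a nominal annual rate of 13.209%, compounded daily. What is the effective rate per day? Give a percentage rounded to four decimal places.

With a nominal annual rate compounded daily, the periodic rate is the nominal rate divided by 365.
i = 0.13209 / 365 = 0.0003619 = 0.0362%.

0.0362%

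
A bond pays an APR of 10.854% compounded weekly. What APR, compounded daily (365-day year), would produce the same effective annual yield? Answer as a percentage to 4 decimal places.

EAR = (1 + 0.10854/52)^52 − 1 = 0.114523.
Solve (1 + r/365)^365 = 1.114523: r/365 = 1.114523^(1/365) − 1 = 0.000297, so r = 0.108443 = 10.8443%.

10.8443%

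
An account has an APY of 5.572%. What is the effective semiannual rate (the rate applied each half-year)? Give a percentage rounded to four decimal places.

The per-half-year rate i satisfies (1 + i)^2 = 1 + 0.05572.
i = 1.05572^(1/2) − 1 = 0.0274824 = 2.7482%.

2.7482%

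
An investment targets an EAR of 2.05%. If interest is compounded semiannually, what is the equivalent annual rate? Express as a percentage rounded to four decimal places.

(1 + r/2)^2 − 1 = 0.0205, so 1 + r/2 = 1.0205^(1/2).
r/2 = 0.010198, so r = 0.020396 = 2.0396%.

2.0396%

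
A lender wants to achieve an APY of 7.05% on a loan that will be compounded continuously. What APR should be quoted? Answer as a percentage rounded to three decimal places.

Continuous: nominal r satisfies e^r − 1 = 0.0705.
r = ln(1 + 0.0705) = ln(1.0705) = 0.068126 = 6.813%.

6.813%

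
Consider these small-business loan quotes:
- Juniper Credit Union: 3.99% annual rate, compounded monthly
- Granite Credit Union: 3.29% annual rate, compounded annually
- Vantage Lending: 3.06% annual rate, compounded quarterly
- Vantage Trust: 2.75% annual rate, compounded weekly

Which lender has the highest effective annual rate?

Juniper Credit Union: (1 + 0.0399/12)^12 − 1 = 4.064%
Granite Credit Union: compounded annually, EAR = 3.290%
Vantage Lending: (1 + 0.0306/4)^4 − 1 = 3.095%
Vantage Trust: (1 + 0.0275/52)^52 − 1 = 2.787%
The highest effective annual rate is Juniper Credit Union at 4.064%.

Juniper Credit Union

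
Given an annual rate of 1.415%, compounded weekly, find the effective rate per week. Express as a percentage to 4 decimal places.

With a nominal annual rate compounded weekly, the periodic rate is the nominal rate divided by 52.
i = 0.01415 / 52 = 0.0002721 = 0.0272%.

0.0272%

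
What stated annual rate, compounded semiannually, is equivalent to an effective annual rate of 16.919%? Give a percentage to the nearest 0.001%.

(1 + r/2)^2 − 1 = 0.16919, so 1 + r/2 = 1.16919^(1/2).
r/2 = 0.081291, so r = 0.162582 = 16.258%.

16.258%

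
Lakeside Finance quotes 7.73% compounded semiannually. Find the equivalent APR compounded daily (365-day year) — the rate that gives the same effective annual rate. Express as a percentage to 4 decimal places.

EAR = (1 + 0.0773/2)^2 − 1 = 0.078794.
Solve (1 + r/365)^365 = 1.078794: r/365 = 1.078794^(1/365) − 1 = 0.000208, so r = 0.075851 = 7.5851%.

7.5851%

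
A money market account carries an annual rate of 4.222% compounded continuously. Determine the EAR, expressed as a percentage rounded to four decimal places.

4.3124%

With continuous compounding, EAR = e^0.04222 − 1.
e^0.04222 = 1.043124, so EAR = 0.043124 = 4.3124%.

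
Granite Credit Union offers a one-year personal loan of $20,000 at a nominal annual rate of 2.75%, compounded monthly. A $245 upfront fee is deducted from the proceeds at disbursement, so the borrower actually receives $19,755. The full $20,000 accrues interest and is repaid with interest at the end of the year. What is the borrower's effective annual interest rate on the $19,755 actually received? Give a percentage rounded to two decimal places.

4.06%

Amount owed after one year: 20,000 × (1 + 0.0275/12)^12 = 20,000 × 1.027849 = $20,556.99.
Effective rate on net proceeds: 20,556.99 / 19,755 − 1 = 0.040597 = 4.06%.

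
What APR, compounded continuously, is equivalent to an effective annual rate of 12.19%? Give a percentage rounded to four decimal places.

Continuous: nominal r satisfies e^r − 1 = 0.1219.
r = ln(1 + 0.1219) = ln(1.1219) = 0.115024 = 11.5024%.

11.5024%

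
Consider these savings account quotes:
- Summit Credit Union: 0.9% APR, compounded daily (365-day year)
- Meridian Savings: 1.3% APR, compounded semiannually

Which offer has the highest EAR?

Summit Credit Union: (1 + 0.009/365)^365 − 1 = 0.904%
Meridian Savings: (1 + 0.013/2)^2 − 1 = 1.304%
The highest effective annual rate is Meridian Savings at 1.304%.

Meridian Savings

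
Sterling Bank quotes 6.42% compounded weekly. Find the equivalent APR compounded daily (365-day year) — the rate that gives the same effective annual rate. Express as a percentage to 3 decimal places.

EAR = (1 + 0.0642/52)^52 − 1 = 0.066263.
Solve (1 + r/365)^365 = 1.066263: r/365 = 1.066263^(1/365) − 1 = 0.000176, so r = 0.064166 = 6.417%.

6.417%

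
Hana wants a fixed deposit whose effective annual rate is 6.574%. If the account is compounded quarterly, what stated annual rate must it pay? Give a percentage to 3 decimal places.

(1 + r/4)^4 − 1 = 0.06574, so 1 + r/4 = 1.06574^(1/4).
r/4 = 0.016045, so r = 0.064179 = 6.418%.

6.418%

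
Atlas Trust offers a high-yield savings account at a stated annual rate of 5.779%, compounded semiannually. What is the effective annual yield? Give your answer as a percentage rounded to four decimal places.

5.8625%

EAR = (1 + 0.05779/2)^2 − 1.
= (1 + 0.028895)^2 − 1 = 1.058625 − 1 = 5.8625%.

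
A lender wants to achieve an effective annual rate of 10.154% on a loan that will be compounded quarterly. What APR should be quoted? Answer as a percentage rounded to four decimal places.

(1 + r/4)^4 − 1 = 0.10154, so 1 + r/4 = 1.10154^(1/4).
r/4 = 0.024472, so r = 0.097888 = 9.7888%.

9.7888%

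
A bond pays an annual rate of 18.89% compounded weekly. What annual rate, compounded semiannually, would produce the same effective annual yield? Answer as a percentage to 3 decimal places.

EAR = (1 + 0.1889/52)^52 − 1 = 0.207507.
Solve (1 + r/2)^2 = 1.207507: r/2 = 1.207507^(1/2) − 1 = 0.098866, so r = 0.197732 = 19.773%.

19.773%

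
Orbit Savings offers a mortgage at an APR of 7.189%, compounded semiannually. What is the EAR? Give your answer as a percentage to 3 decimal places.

EAR = (1 + 0.07189/2)^2 − 1.
= 1.073182 − 1 = 7.318%.

7.318%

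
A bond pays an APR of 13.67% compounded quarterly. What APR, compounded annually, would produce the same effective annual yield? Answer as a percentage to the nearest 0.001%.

14.387%

EAR = (1 + 0.1367/4)^4 − 1 = 0.143869.
Compounded annually, the equivalent nominal rate is the EAR itself: 14.387%.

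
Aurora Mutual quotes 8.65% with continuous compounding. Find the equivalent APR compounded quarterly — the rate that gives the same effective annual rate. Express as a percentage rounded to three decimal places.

8.744%

EAR under continuous compounding: e^0.0865 − 1 = 0.090351.
Solve (1 + r/4)^4 = 1.090351: r/4 = 1.090351^(1/4) − 1 = 0.021861, so r = 0.087442 = 8.744%.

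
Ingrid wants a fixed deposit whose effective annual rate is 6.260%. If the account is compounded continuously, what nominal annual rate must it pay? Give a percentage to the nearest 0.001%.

Continuous: nominal r satisfies e^r − 1 = 0.06260.
r = ln(1 + 0.06260) = ln(1.06260) = 0.060719 = 6.072%.

6.072%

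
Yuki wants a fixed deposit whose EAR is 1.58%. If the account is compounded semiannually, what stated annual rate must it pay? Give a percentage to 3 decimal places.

(1 + r/2)^2 − 1 = 0.0158, so 1 + r/2 = 1.0158^(1/2).
r/2 = 0.007869, so r = 0.015738 = 1.574%.

1.574%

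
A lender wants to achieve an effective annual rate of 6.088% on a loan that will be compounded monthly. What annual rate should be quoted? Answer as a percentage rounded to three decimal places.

(1 + r/12)^12 − 1 = 0.06088, so 1 + r/12 = 1.06088^(1/12).
r/12 = 0.004937, so r = 0.059245 = 5.924%.

5.924%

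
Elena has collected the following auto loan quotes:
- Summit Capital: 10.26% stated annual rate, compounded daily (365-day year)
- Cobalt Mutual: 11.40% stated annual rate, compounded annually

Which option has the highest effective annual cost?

Summit Capital: (1 + 0.1026/365)^365 − 1 = 10.803%
Cobalt Mutual: compounded annually, EAR = 11.400%
The highest effective annual rate is Cobalt Mutual at 11.400%.

Cobalt Mutual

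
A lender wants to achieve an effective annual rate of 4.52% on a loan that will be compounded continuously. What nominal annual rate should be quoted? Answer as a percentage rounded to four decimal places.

4.4208%

Continuous: nominal r satisfies e^r − 1 = 0.0452.
r = ln(1 + 0.0452) = ln(1.0452) = 0.044208 = 4.4208%.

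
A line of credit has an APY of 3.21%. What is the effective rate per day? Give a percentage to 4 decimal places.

The per-day rate i satisfies (1 + i)^365 = 1 + 0.0321.
i = 1.0321^(1/365) − 1 = 0.0000866 = 0.0087%.

0.0087%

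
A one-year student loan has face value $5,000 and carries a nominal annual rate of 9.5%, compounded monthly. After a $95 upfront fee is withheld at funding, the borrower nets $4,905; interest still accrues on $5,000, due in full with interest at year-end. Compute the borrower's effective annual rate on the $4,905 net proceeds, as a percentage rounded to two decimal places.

Amount owed after one year: 5,000 × (1 + 0.095/12)^12 = 5,000 × 1.099248 = $5,496.24.
Effective rate on net proceeds: 5,496.24 / 4,905 − 1 = 0.120538 = 12.05%.

12.05%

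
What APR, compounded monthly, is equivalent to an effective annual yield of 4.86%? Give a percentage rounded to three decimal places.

(1 + r/12)^12 − 1 = 0.0486, so 1 + r/12 = 1.0486^(1/12).
r/12 = 0.003962, so r = 0.047550 = 4.755%.

4.755%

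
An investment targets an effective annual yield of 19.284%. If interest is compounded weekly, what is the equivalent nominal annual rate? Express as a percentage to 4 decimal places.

17.6636%

(1 + r/52)^52 − 1 = 0.19284, so 1 + r/52 = 1.19284^(1/52).
r/52 = 0.003397, so r = 0.176636 = 17.6636%.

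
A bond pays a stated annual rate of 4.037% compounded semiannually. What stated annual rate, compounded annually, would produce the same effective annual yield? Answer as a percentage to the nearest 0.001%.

EAR = (1 + 0.04037/2)^2 − 1 = 0.040777.
Compounded annually, the equivalent nominal rate is the EAR itself: 4.078%.

4.078%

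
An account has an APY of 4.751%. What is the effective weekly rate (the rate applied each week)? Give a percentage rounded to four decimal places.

0.0893%

The per-week rate i satisfies (1 + i)^52 = 1 + 0.04751.
i = 1.04751^(1/52) − 1 = 0.0008930 = 0.0893%.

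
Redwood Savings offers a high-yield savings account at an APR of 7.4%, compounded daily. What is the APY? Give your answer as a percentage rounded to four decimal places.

EAR = (1 + 0.074/365)^365 − 1.
= 1.076799 − 1 = 7.6799%.

7.6799%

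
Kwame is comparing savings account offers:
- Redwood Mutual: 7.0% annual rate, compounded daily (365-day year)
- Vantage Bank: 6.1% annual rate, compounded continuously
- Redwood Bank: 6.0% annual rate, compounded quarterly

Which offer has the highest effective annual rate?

Redwood Mutual: (1 + 0.070/365)^365 − 1 = 7.250%
Vantage Bank: e^0.061 − 1 = 6.290%
Redwood Bank: (1 + 0.060/4)^4 − 1 = 6.136%
The highest effective annual rate is Redwood Mutual at 7.250%.

Redwood Mutual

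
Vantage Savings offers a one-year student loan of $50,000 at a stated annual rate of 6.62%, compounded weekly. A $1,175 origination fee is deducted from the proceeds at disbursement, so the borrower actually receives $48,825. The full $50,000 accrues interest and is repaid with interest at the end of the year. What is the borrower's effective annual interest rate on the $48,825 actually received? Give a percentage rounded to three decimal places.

Amount owed after one year: 50,000 × (1 + 0.0662/52)^52 = 50,000 × 1.068395 = $53,419.77.
Effective rate on net proceeds: 53,419.77 / 48,825 − 1 = 0.094107 = 9.411%.

9.411%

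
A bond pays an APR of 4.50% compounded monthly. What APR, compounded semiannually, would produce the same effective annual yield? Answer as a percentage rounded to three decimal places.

4.542%

EAR = (1 + 0.0450/12)^12 − 1 = 0.045940.
Solve (1 + r/2)^2 = 1.045940: r/2 = 1.045940^(1/2) − 1 = 0.022712, so r = 0.045424 = 4.542%.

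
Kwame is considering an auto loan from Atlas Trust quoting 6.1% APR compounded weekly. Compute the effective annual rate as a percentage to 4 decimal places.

6.2861%

EAR = (1 + 0.061/52)^52 − 1.
= (1 + 0.001173)^52 − 1 = 1.062861 − 1 = 6.2861%.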